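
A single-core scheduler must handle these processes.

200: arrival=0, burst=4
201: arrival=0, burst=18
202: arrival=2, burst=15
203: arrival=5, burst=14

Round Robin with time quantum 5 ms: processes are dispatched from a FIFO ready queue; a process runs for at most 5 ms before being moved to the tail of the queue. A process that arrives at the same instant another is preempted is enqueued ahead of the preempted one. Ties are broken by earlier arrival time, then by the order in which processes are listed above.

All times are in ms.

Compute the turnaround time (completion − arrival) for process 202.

42

Schedule: | 200 0-4 | 201 4-9 | 202 9-14 | 203 14-19 | 201 19-24 | 202 24-29 | 203 29-34 | 201 34-39 | 202 39-44 | 203 44-48 | 201 48-51 |
Completion: 200=4  201=51  202=44  203=48
Turnaround(202) = completion − arrival = 44 − 2 = 42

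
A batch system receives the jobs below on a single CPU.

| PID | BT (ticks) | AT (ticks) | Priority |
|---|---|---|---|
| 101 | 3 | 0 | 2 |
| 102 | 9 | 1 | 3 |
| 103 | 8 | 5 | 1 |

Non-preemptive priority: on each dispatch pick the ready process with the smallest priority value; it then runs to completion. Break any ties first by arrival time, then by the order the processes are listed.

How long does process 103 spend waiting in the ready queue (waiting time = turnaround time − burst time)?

7

Schedule: | 101 0-3 | 102 3-12 | 103 12-20 |
Completion: 101=3  102=12  103=20
Turnaround (C−A): 101=3  102=11  103=15
Waiting(103) = turnaround − burst = 15 − 8 = 7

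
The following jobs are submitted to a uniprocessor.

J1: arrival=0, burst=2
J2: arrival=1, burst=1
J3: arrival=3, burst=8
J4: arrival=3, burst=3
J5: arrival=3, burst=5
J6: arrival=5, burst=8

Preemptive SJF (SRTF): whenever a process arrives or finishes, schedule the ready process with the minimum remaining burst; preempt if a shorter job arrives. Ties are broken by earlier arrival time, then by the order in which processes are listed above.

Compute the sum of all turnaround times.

Schedule: | J1 0-2 | J2 2-3 | J4 3-6 | J5 6-11 | J3 11-19 | J6 19-27 |
Completion: J1=2  J2=3  J3=19  J4=6  J5=11  J6=27
Turnaround (C−A): J1=2  J2=2  J3=16  J4=3  J5=8  J6=22
Turnaround = completion − arrival: J1=2, J2=2, J3=16, J4=3, J5=8, J6=22
Total turnaround = 2 + 2 + 16 + 3 + 8 + 22 = 53

53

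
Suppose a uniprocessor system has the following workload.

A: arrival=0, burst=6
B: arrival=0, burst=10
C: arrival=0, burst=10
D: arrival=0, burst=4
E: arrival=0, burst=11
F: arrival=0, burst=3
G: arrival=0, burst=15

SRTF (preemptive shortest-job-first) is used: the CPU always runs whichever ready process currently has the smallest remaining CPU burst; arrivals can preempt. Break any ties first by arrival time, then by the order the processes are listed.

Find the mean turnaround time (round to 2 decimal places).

26.00

Gantt: | F 0-3 | D 3-7 | A 7-13 | B 13-23 | C 23-33 | E 33-44 | G 44-59 |
Completion: A=13  B=23  C=33  D=7  E=44  F=3  G=59
Turnaround (C−A): A=13  B=23  C=33  D=7  E=44  F=3  G=59
Turnaround times: A=13, B=23, C=33, D=7, E=44, F=3, G=59
Average turnaround = (13+23+33+7+44+3+59) / 7 = 182/7 = 26.00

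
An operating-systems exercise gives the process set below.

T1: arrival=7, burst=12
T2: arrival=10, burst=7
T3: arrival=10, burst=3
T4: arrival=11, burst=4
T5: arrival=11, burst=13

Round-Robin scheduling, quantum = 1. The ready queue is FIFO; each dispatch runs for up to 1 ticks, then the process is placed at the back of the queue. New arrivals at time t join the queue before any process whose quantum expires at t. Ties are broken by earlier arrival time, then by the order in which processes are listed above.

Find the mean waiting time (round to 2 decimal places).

17.00

Schedule: | idle 0-7 | T1 7-10 | T2 10-11 | T3 11-12 | T1 12-13 | T4 13-14 | T5 14-15 | T2 15-16 | T3 16-17 | T1 17-18 | T4 18-19 | T5 19-20 | T2 20-21 | T3 21-22 | T1 22-23 | T4 23-24 | T5 24-25 | T2 25-26 | T1 26-27 | T4 27-28 | T5 28-29 | T2 29-30 | T1 30-31 | T5 31-32 | T2 32-33 | T1 33-34 | T5 34-35 | T2 35-36 | T1 36-37 | T5 37-38 | T1 38-39 | T5 39-40 | T1 40-41 | T5 41-46 |
Completion: T1=41  T2=36  T3=22  T4=28  T5=46
Waiting times: T1=22, T2=19, T3=9, T4=13, T5=22
Average waiting = (22+19+9+13+22) / 5 = 85/5 = 17.00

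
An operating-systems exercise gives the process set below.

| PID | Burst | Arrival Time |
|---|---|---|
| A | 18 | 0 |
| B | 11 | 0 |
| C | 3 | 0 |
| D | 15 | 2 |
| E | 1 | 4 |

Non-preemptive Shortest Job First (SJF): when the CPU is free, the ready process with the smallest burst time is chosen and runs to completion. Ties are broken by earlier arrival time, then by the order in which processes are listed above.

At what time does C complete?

Schedule: | C 0-3 | B 3-14 | E 14-15 | D 15-30 | A 30-48 |
Completion: A=48  B=14  C=3  D=30  E=15

3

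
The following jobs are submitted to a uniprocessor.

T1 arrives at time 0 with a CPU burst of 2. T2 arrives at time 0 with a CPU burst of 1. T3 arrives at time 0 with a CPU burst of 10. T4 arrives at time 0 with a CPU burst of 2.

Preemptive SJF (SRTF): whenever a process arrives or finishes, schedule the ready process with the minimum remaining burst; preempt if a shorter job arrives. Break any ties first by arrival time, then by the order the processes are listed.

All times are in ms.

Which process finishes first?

Schedule: | T2 0-1 | T1 1-3 | T4 3-5 | T3 5-15 |
Completion: T1=3  T2=1  T3=15  T4=5
Turnaround (C−A): T1=3  T2=1  T3=15  T4=5
Finish order: T2 → T1 → T4 → T3

T2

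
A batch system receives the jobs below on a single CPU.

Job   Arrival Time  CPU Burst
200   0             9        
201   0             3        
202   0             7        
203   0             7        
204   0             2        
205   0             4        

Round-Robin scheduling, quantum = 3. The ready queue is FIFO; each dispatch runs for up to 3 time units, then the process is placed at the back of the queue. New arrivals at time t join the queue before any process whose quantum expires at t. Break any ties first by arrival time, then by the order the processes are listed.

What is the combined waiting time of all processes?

Schedule: | 200 0-3 | 201 3-6 | 202 6-9 | 203 9-12 | 204 12-14 | 205 14-17 | 200 17-20 | 202 20-23 | 203 23-26 | 205 26-27 | 200 27-30 | 202 30-31 | 203 31-32 |
Completion: 200=30  201=6  202=31  203=32  204=14  205=27
Turnaround (C−A): 200=30  201=6  202=31  203=32  204=14  205=27
Waiting = turnaround − burst: 200=21, 201=3, 202=24, 203=25, 204=12, 205=23
Total waiting = 21 + 3 + 24 + 25 + 12 + 23 = 108

108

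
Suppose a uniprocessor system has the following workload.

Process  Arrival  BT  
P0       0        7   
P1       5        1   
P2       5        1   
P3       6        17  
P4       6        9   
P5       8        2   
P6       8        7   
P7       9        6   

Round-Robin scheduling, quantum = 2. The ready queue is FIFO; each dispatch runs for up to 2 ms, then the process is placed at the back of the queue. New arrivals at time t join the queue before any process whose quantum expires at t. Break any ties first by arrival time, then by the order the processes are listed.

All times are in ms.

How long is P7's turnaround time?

26

Timeline: | P0 0-6 | P1 6-7 | P2 7-8 | P3 8-10 | P4 10-12 | P0 12-13 | P5 13-15 | P6 15-17 | P7 17-19 | P3 19-21 | P4 21-23 | P6 23-25 | P7 25-27 | P3 27-29 | P4 29-31 | P6 31-33 | P7 33-35 | P3 35-37 | P4 37-39 | P6 39-40 | P3 40-42 | P4 42-43 | P3 43-50 |
Completion: P0=13  P1=7  P2=8  P3=50  P4=43  P5=15  P6=40  P7=35
Turnaround (C−A): P0=13  P1=2  P2=3  P3=44  P4=37  P5=7  P6=32  P7=26
Turnaround(P7) = completion − arrival = 35 − 9 = 26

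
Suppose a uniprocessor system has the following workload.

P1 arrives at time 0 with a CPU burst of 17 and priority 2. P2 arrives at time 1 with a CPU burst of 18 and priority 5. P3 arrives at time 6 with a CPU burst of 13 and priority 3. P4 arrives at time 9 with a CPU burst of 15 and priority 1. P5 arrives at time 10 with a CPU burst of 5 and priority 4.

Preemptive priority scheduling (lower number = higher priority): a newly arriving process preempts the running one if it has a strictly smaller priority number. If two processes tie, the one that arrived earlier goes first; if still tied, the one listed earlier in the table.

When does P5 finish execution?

50

Gantt: | P1 0-9 | P4 9-24 | P1 24-32 | P3 32-45 | P5 45-50 | P2 50-68 |
Completion: P1=32  P2=68  P3=45  P4=24  P5=50
Turnaround (C−A): P1=32  P2=67  P3=39  P4=15  P5=40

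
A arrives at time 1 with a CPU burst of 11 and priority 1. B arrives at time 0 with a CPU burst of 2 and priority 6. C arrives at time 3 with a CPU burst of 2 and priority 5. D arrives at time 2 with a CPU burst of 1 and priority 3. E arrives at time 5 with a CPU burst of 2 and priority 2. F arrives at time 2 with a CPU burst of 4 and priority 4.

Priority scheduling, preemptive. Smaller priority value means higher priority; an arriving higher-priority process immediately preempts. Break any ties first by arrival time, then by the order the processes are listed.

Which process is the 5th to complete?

C

Schedule: | B 0-1 | A 1-12 | E 12-14 | D 14-15 | F 15-19 | C 19-21 | B 21-22 |
Completion: A=12  B=22  C=21  D=15  E=14  F=19
Finish order: A → E → D → F → C → B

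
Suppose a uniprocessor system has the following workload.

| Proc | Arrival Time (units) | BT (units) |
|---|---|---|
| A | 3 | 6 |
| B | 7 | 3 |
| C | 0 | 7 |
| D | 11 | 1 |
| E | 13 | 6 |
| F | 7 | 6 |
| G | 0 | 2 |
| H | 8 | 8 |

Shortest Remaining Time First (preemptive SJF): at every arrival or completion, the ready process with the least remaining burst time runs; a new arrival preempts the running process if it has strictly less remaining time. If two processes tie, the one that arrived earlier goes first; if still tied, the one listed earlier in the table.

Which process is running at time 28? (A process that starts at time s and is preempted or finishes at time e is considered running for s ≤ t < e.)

E

Timeline: | G 0-2 | C 2-9 | B 9-12 | D 12-13 | A 13-19 | F 19-25 | E 25-31 | H 31-39 |
Completion: A=19  B=12  C=9  D=13  E=31  F=25  G=2  H=39
Turnaround (C−A): A=16  B=5  C=9  D=2  E=18  F=18  G=2  H=31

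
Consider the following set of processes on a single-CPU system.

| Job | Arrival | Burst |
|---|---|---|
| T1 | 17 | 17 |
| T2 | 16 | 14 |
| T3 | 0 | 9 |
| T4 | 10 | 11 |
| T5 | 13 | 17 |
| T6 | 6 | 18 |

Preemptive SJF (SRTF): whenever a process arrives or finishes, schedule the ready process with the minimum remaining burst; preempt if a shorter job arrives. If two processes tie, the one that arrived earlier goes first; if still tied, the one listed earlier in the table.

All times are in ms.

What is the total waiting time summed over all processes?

124

Timeline: | T3 0-9 | T6 9-10 | T4 10-21 | T2 21-35 | T6 35-52 | T5 52-69 | T1 69-86 |
Completion: T1=86  T2=35  T3=9  T4=21  T5=69  T6=52
Turnaround (C−A): T1=69  T2=19  T3=9  T4=11  T5=56  T6=46
Waiting = turnaround − burst: T1=52, T2=5, T3=0, T4=0, T5=39, T6=28
Total waiting = 52 + 5 + 0 + 0 + 39 + 28 = 124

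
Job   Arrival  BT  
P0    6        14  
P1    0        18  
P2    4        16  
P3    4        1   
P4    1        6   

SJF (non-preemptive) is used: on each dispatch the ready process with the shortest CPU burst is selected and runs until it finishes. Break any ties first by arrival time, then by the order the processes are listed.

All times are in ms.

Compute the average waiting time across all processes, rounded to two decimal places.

Schedule: | P1 0-18 | P3 18-19 | P4 19-25 | P0 25-39 | P2 39-55 |
Completion: P0=39  P1=18  P2=55  P3=19  P4=25
Waiting times: P0=19, P1=0, P2=35, P3=14, P4=18
Average waiting = (19+0+35+14+18) / 5 = 86/5 = 17.20

17.20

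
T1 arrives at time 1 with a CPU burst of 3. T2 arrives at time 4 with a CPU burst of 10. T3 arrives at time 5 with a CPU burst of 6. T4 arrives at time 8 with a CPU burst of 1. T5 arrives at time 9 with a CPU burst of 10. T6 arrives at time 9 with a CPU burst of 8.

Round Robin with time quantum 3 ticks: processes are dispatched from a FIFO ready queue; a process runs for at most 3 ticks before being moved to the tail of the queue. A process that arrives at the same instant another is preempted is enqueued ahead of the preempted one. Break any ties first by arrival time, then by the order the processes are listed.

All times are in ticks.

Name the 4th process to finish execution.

Schedule: | idle 0-1 | T1 1-4 | T2 4-7 | T3 7-10 | T2 10-13 | T4 13-14 | T5 14-17 | T6 17-20 | T3 20-23 | T2 23-26 | T5 26-29 | T6 29-32 | T2 32-33 | T5 33-36 | T6 36-38 | T5 38-39 |
Completion: T1=4  T2=33  T3=23  T4=14  T5=39  T6=38
Finish order: T1 → T4 → T3 → T2 → T6 → T5

T2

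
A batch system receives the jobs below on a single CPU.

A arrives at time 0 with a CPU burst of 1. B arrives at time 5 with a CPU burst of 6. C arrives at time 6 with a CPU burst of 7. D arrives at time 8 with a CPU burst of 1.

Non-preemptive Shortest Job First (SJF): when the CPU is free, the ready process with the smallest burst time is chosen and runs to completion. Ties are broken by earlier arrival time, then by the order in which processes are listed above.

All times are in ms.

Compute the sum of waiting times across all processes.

9

Gantt: | A 0-1 | idle 1-5 | B 5-11 | D 11-12 | C 12-19 |
Completion: A=1  B=11  C=19  D=12
Waiting = turnaround − burst: A=0, B=0, C=6, D=3
Total waiting = 0 + 0 + 6 + 3 = 9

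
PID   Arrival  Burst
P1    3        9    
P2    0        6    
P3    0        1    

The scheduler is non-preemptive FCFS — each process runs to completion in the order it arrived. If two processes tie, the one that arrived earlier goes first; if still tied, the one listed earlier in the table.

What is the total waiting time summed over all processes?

10

Gantt: | P2 0-6 | P3 6-7 | P1 7-16 |
Completion: P1=16  P2=6  P3=7
Turnaround (C−A): P1=13  P2=6  P3=7
Waiting = turnaround − burst: P1=4, P2=0, P3=6
Total waiting = 4 + 0 + 6 = 10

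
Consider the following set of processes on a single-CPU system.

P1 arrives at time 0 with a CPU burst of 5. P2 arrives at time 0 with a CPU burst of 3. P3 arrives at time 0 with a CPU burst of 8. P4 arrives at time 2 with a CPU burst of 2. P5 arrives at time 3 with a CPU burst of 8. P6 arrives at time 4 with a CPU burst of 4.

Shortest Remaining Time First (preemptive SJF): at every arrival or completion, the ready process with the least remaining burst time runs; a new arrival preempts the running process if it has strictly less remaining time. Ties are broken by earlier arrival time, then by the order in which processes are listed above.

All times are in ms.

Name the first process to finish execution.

P2

Schedule: | P2 0-3 | P4 3-5 | P6 5-9 | P1 9-14 | P3 14-22 | P5 22-30 |
Completion: P1=14  P2=3  P3=22  P4=5  P5=30  P6=9
Turnaround (C−A): P1=14  P2=3  P3=22  P4=3  P5=27  P6=5
Finish order: P2 → P4 → P6 → P1 → P3 → P5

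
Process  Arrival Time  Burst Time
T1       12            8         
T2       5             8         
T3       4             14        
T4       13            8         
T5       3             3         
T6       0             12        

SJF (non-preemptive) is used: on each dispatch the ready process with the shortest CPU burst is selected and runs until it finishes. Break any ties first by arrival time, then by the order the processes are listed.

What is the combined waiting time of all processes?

83

Timeline: | T6 0-12 | T5 12-15 | T2 15-23 | T1 23-31 | T4 31-39 | T3 39-53 |
Completion: T1=31  T2=23  T3=53  T4=39  T5=15  T6=12
Waiting = turnaround − burst: T1=11, T2=10, T3=35, T4=18, T5=9, T6=0
Total waiting = 11 + 10 + 35 + 18 + 9 + 0 = 83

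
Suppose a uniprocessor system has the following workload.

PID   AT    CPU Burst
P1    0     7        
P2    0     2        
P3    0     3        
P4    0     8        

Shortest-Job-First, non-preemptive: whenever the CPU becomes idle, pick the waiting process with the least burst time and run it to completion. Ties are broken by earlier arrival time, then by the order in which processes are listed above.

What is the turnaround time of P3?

5

Schedule: | P2 0-2 | P3 2-5 | P1 5-12 | P4 12-20 |
Completion: P1=12  P2=2  P3=5  P4=20
Turnaround(P3) = completion − arrival = 5 − 0 = 5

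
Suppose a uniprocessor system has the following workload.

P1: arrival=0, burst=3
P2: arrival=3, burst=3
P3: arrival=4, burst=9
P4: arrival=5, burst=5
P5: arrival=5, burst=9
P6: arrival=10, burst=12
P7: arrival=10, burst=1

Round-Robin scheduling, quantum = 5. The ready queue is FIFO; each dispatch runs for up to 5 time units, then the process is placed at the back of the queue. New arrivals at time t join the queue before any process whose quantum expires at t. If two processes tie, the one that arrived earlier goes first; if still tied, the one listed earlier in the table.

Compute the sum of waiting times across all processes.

81

Timeline: | P1 0-3 | P2 3-6 | P3 6-11 | P4 11-16 | P5 16-21 | P6 21-26 | P7 26-27 | P3 27-31 | P5 31-35 | P6 35-42 |
Completion: P1=3  P2=6  P3=31  P4=16  P5=35  P6=42  P7=27
Turnaround (C−A): P1=3  P2=3  P3=27  P4=11  P5=30  P6=32  P7=17
Waiting = turnaround − burst: P1=0, P2=0, P3=18, P4=6, P5=21, P6=20, P7=16
Total waiting = 0 + 0 + 18 + 6 + 21 + 20 + 16 = 81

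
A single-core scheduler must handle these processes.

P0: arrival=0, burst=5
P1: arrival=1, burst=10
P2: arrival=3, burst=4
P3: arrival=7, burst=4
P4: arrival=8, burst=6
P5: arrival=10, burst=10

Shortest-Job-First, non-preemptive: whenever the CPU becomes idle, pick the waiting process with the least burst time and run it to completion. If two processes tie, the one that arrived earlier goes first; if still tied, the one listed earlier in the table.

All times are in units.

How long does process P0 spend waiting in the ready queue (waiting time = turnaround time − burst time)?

Gantt: | P0 0-5 | P2 5-9 | P3 9-13 | P4 13-19 | P1 19-29 | P5 29-39 |
Completion: P0=5  P1=29  P2=9  P3=13  P4=19  P5=39
Waiting(P0) = turnaround − burst = 5 − 5 = 0

0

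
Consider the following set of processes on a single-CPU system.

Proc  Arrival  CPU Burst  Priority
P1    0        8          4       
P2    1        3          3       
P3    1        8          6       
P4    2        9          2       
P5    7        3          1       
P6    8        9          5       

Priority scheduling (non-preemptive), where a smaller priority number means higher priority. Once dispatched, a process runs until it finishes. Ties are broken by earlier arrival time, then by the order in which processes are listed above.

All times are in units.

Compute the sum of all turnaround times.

Gantt: | P1 0-8 | P5 8-11 | P4 11-20 | P2 20-23 | P6 23-32 | P3 32-40 |
Completion: P1=8  P2=23  P3=40  P4=20  P5=11  P6=32
Turnaround (C−A): P1=8  P2=22  P3=39  P4=18  P5=4  P6=24
Turnaround = completion − arrival: P1=8, P2=22, P3=39, P4=18, P5=4, P6=24
Total turnaround = 8 + 22 + 39 + 18 + 4 + 24 = 115

115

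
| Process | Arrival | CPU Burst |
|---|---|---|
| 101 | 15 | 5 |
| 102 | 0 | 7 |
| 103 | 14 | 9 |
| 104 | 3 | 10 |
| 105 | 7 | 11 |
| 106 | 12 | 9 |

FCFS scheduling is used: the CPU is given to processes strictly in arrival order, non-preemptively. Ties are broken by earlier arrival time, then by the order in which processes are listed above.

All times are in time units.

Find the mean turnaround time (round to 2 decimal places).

Schedule: | 102 0-7 | 104 7-17 | 105 17-28 | 106 28-37 | 103 37-46 | 101 46-51 |
Completion: 101=51  102=7  103=46  104=17  105=28  106=37
Turnaround (C−A): 101=36  102=7  103=32  104=14  105=21  106=25
Turnaround times: 101=36, 102=7, 103=32, 104=14, 105=21, 106=25
Average turnaround = (36+7+32+14+21+25) / 6 = 135/6 = 22.50

22.50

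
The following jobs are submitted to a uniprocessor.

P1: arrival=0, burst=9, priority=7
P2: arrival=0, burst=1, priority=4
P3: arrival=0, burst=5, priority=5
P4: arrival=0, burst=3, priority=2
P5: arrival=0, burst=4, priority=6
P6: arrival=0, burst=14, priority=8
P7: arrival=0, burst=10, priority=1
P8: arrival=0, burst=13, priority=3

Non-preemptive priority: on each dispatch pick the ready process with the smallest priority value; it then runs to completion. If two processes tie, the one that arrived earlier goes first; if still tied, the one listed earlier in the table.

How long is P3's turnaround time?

32

Timeline: | P7 0-10 | P4 10-13 | P8 13-26 | P2 26-27 | P3 27-32 | P5 32-36 | P1 36-45 | P6 45-59 |
Completion: P1=45  P2=27  P3=32  P4=13  P5=36  P6=59  P7=10  P8=26
Turnaround (C−A): P1=45  P2=27  P3=32  P4=13  P5=36  P6=59  P7=10  P8=26
Turnaround(P3) = completion − arrival = 32 − 0 = 32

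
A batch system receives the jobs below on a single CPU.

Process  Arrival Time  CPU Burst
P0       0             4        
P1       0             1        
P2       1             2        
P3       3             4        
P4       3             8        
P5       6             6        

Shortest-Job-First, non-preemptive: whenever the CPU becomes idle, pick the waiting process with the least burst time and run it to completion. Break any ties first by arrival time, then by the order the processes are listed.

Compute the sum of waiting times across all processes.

26

Timeline: | P1 0-1 | P2 1-3 | P0 3-7 | P3 7-11 | P5 11-17 | P4 17-25 |
Completion: P0=7  P1=1  P2=3  P3=11  P4=25  P5=17
Turnaround (C−A): P0=7  P1=1  P2=2  P3=8  P4=22  P5=11
Waiting = turnaround − burst: P0=3, P1=0, P2=0, P3=4, P4=14, P5=5
Total waiting = 3 + 0 + 0 + 4 + 14 + 5 = 26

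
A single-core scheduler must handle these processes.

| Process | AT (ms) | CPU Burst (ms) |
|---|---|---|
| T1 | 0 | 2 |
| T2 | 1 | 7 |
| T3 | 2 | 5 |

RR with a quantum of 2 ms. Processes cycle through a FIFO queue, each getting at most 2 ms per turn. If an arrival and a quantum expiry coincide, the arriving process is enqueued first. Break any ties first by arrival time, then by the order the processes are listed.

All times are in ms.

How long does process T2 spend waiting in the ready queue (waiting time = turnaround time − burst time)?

6

Gantt: | T1 0-2 | T2 2-4 | T3 4-6 | T2 6-8 | T3 8-10 | T2 10-12 | T3 12-13 | T2 13-14 |
Completion: T1=2  T2=14  T3=13
Turnaround (C−A): T1=2  T2=13  T3=11
Waiting(T2) = turnaround − burst = 13 − 7 = 6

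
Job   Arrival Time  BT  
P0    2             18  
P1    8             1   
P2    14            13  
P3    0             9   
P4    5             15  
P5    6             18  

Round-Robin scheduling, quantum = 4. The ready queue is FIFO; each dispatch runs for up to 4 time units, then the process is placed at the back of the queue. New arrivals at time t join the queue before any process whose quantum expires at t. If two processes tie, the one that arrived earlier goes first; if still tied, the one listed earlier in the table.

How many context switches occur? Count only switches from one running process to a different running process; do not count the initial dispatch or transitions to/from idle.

Gantt: | P3 0-4 | P0 4-8 | P3 8-12 | P4 12-16 | P5 16-20 | P1 20-21 | P0 21-25 | P3 25-26 | P2 26-30 | P4 30-34 | P5 34-38 | P0 38-42 | P2 42-46 | P4 46-50 | P5 50-54 | P0 54-58 | P2 58-62 | P4 62-65 | P5 65-69 | P0 69-71 | P2 71-72 | P5 72-74 |
Completion: P0=71  P1=21  P2=72  P3=26  P4=65  P5=74

21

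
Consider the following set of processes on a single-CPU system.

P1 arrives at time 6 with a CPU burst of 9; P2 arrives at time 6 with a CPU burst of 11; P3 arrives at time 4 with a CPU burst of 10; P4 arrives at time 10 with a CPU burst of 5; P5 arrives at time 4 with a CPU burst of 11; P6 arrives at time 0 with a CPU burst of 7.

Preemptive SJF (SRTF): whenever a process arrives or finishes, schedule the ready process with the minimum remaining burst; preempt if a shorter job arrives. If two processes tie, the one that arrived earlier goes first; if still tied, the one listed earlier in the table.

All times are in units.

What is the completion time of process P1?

21

Gantt: | P6 0-7 | P1 7-10 | P4 10-15 | P1 15-21 | P3 21-31 | P5 31-42 | P2 42-53 |
Completion: P1=21  P2=53  P3=31  P4=15  P5=42  P6=7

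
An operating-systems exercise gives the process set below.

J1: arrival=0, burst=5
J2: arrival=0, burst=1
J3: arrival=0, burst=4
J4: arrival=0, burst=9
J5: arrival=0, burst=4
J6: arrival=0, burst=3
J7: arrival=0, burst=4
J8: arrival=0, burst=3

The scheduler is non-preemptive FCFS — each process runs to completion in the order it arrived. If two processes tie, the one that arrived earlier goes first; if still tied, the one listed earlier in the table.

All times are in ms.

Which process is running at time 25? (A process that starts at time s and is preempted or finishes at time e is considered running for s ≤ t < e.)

Timeline: | J1 0-5 | J2 5-6 | J3 6-10 | J4 10-19 | J5 19-23 | J6 23-26 | J7 26-30 | J8 30-33 |
Completion: J1=5  J2=6  J3=10  J4=19  J5=23  J6=26  J7=30  J8=33
Turnaround (C−A): J1=5  J2=6  J3=10  J4=19  J5=23  J6=26  J7=30  J8=33

J6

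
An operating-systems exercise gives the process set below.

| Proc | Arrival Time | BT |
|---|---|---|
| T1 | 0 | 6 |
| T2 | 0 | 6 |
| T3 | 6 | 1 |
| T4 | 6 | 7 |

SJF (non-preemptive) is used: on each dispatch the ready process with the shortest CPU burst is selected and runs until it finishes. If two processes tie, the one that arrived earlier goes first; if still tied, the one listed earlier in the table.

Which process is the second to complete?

T3

Gantt: | T1 0-6 | T3 6-7 | T2 7-13 | T4 13-20 |
Completion: T1=6  T2=13  T3=7  T4=20
Turnaround (C−A): T1=6  T2=13  T3=1  T4=14
Finish order: T1 → T3 → T2 → T4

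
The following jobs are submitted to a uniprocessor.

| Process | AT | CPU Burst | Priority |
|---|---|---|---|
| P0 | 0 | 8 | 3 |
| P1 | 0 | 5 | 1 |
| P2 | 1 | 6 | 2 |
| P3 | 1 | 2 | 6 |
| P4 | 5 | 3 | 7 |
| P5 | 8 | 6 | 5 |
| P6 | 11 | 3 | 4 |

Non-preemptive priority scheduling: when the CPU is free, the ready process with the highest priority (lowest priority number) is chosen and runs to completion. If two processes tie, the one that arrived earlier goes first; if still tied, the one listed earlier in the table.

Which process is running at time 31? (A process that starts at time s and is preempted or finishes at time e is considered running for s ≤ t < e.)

Schedule: | P1 0-5 | P2 5-11 | P0 11-19 | P6 19-22 | P5 22-28 | P3 28-30 | P4 30-33 |
Completion: P0=19  P1=5  P2=11  P3=30  P4=33  P5=28  P6=22
Turnaround (C−A): P0=19  P1=5  P2=10  P3=29  P4=28  P5=20  P6=11

P4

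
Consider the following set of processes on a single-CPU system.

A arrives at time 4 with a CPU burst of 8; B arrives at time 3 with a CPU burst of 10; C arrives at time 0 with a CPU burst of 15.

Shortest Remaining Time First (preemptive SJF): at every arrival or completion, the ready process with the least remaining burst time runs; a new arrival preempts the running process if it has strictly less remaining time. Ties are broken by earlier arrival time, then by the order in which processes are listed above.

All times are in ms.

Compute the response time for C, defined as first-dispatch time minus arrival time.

Schedule: | C 0-3 | B 3-4 | A 4-12 | B 12-21 | C 21-33 |
Completion: A=12  B=21  C=33
Response(C) = first start − arrival = 0 − 0 = 0

0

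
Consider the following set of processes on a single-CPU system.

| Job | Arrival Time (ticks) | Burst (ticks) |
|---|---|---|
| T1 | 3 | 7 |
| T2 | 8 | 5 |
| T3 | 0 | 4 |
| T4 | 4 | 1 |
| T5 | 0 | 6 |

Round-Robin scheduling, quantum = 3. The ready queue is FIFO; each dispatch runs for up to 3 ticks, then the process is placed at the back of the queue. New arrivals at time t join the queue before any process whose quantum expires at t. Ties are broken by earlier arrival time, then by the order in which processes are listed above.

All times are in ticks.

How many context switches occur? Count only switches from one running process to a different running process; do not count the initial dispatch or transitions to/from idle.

9

Gantt: | T3 0-3 | T5 3-6 | T1 6-9 | T3 9-10 | T4 10-11 | T5 11-14 | T2 14-17 | T1 17-20 | T2 20-22 | T1 22-23 |
Completion: T1=23  T2=22  T3=10  T4=11  T5=14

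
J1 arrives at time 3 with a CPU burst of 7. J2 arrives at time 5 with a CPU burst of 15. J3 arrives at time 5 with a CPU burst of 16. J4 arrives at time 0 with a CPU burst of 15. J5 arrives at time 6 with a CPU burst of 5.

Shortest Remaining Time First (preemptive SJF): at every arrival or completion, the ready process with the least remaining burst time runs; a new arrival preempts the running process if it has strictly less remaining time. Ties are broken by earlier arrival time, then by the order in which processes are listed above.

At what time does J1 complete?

Gantt: | J4 0-3 | J1 3-10 | J5 10-15 | J4 15-27 | J2 27-42 | J3 42-58 |
Completion: J1=10  J2=42  J3=58  J4=27  J5=15
Turnaround (C−A): J1=7  J2=37  J3=53  J4=27  J5=9

10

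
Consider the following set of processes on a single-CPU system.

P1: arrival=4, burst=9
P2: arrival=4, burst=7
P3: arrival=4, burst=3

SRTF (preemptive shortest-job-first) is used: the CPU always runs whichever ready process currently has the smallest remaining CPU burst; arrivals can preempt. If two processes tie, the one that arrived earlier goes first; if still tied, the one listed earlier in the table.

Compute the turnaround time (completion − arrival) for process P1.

19

Timeline: | idle 0-4 | P3 4-7 | P2 7-14 | P1 14-23 |
Completion: P1=23  P2=14  P3=7
Turnaround (C−A): P1=19  P2=10  P3=3
Turnaround(P1) = completion − arrival = 23 − 4 = 19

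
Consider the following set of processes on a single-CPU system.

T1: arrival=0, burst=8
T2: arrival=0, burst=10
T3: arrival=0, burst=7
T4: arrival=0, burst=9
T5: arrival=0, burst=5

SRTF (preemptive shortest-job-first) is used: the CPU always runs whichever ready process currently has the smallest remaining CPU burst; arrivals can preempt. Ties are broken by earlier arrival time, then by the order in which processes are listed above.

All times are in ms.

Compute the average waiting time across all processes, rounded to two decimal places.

13.20

Timeline: | T5 0-5 | T3 5-12 | T1 12-20 | T4 20-29 | T2 29-39 |
Completion: T1=20  T2=39  T3=12  T4=29  T5=5
Waiting times: T1=12, T2=29, T3=5, T4=20, T5=0
Average waiting = (12+29+5+20+0) / 5 = 66/5 = 13.20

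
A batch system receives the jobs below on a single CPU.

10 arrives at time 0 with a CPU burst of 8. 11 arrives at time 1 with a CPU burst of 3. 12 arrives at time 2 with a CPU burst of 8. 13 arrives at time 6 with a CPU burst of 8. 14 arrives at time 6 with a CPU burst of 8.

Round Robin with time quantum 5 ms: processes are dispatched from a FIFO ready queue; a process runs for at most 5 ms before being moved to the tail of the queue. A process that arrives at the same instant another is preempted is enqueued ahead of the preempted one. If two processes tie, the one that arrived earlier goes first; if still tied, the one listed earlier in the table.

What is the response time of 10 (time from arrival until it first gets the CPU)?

0

Timeline: | 10 0-5 | 11 5-8 | 12 8-13 | 10 13-16 | 13 16-21 | 14 21-26 | 12 26-29 | 13 29-32 | 14 32-35 |
Completion: 10=16  11=8  12=29  13=32  14=35
Turnaround (C−A): 10=16  11=7  12=27  13=26  14=29
Response(10) = first start − arrival = 0 − 0 = 0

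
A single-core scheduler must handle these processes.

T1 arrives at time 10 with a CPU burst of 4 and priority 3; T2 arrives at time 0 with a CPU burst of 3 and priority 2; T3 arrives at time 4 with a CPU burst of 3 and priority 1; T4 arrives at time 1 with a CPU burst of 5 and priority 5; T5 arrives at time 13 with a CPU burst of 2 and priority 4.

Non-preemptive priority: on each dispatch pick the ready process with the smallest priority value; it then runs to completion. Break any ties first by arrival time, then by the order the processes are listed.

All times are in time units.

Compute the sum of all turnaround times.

26

Schedule: | T2 0-3 | T4 3-8 | T3 8-11 | T1 11-15 | T5 15-17 |
Completion: T1=15  T2=3  T3=11  T4=8  T5=17
Turnaround (C−A): T1=5  T2=3  T3=7  T4=7  T5=4
Turnaround = completion − arrival: T1=5, T2=3, T3=7, T4=7, T5=4
Total turnaround = 5 + 3 + 7 + 7 + 4 = 26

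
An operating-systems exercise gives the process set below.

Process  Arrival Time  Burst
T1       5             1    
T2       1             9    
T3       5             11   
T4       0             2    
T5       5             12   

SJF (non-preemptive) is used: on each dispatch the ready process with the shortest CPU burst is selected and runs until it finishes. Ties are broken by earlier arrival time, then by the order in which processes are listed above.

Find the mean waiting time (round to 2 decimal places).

Timeline: | T4 0-2 | T2 2-11 | T1 11-12 | T3 12-23 | T5 23-35 |
Completion: T1=12  T2=11  T3=23  T4=2  T5=35
Turnaround (C−A): T1=7  T2=10  T3=18  T4=2  T5=30
Waiting times: T1=6, T2=1, T3=7, T4=0, T5=18
Average waiting = (6+1+7+0+18) / 5 = 32/5 = 6.40

6.40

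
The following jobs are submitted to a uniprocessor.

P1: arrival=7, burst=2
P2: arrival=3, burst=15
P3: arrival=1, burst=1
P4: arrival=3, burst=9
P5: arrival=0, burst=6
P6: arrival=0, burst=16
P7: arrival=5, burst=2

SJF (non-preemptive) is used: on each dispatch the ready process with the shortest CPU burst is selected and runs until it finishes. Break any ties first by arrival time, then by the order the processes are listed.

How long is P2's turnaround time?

Gantt: | P5 0-6 | P3 6-7 | P7 7-9 | P1 9-11 | P4 11-20 | P2 20-35 | P6 35-51 |
Completion: P1=11  P2=35  P3=7  P4=20  P5=6  P6=51  P7=9
Turnaround (C−A): P1=4  P2=32  P3=6  P4=17  P5=6  P6=51  P7=4
Turnaround(P2) = completion − arrival = 35 − 3 = 32

32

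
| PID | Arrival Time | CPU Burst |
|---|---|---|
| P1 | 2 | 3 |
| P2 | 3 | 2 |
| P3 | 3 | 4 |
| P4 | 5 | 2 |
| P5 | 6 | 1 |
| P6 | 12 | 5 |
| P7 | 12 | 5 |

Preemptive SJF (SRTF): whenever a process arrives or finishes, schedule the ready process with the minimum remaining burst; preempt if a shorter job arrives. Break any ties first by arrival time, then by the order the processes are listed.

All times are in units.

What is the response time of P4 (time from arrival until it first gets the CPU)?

3

Gantt: | idle 0-2 | P1 2-5 | P2 5-7 | P5 7-8 | P4 8-10 | P3 10-14 | P6 14-19 | P7 19-24 |
Completion: P1=5  P2=7  P3=14  P4=10  P5=8  P6=19  P7=24
Response(P4) = first start − arrival = 8 − 5 = 3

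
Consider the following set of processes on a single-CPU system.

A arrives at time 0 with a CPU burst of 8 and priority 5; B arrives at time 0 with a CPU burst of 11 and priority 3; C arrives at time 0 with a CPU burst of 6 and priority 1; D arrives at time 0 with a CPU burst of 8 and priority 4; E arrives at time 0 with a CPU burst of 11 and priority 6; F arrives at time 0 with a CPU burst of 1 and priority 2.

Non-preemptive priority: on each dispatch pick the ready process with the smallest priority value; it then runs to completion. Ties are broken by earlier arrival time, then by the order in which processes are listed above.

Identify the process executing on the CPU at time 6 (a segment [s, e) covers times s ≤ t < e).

Gantt: | C 0-6 | F 6-7 | B 7-18 | D 18-26 | A 26-34 | E 34-45 |
Completion: A=34  B=18  C=6  D=26  E=45  F=7
Turnaround (C−A): A=34  B=18  C=6  D=26  E=45  F=7

F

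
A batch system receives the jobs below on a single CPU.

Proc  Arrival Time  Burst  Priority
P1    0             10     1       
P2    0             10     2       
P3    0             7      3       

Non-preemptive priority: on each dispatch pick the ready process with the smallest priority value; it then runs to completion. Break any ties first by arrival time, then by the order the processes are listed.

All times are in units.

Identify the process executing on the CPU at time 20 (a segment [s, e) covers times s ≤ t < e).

P3

Gantt: | P1 0-10 | P2 10-20 | P3 20-27 |
Completion: P1=10  P2=20  P3=27
Turnaround (C−A): P1=10  P2=20  P3=27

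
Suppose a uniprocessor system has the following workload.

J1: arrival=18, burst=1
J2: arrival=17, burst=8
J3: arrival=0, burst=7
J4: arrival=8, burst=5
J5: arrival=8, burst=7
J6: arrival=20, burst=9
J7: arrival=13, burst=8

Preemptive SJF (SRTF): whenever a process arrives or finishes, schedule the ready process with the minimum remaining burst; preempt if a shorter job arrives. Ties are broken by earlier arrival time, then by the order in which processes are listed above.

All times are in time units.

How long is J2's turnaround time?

Timeline: | J3 0-7 | idle 7-8 | J4 8-13 | J5 13-18 | J1 18-19 | J5 19-21 | J7 21-29 | J2 29-37 | J6 37-46 |
Completion: J1=19  J2=37  J3=7  J4=13  J5=21  J6=46  J7=29
Turnaround (C−A): J1=1  J2=20  J3=7  J4=5  J5=13  J6=26  J7=16
Turnaround(J2) = completion − arrival = 37 − 17 = 20

20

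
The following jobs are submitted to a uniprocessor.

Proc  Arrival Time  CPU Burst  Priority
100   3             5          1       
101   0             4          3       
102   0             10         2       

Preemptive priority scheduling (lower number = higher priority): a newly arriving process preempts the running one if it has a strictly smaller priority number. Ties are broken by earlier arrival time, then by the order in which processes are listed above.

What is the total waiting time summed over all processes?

20

Schedule: | 102 0-3 | 100 3-8 | 102 8-15 | 101 15-19 |
Completion: 100=8  101=19  102=15
Turnaround (C−A): 100=5  101=19  102=15
Waiting = turnaround − burst: 100=0, 101=15, 102=5
Total waiting = 0 + 15 + 5 = 20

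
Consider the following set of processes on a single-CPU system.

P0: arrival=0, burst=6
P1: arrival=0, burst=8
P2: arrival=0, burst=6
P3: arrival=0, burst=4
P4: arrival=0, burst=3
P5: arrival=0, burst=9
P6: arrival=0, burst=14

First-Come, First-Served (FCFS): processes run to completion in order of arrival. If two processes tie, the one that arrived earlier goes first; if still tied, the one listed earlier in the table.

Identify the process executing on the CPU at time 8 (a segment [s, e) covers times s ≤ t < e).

P1

Gantt: | P0 0-6 | P1 6-14 | P2 14-20 | P3 20-24 | P4 24-27 | P5 27-36 | P6 36-50 |
Completion: P0=6  P1=14  P2=20  P3=24  P4=27  P5=36  P6=50
Turnaround (C−A): P0=6  P1=14  P2=20  P3=24  P4=27  P5=36  P6=50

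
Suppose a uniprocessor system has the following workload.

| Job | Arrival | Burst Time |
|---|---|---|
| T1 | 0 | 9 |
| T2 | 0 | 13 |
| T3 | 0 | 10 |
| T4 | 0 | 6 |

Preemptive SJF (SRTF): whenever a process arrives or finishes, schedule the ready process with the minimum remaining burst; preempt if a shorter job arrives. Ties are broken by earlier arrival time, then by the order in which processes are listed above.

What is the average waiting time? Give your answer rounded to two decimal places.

11.50

Timeline: | T4 0-6 | T1 6-15 | T3 15-25 | T2 25-38 |
Completion: T1=15  T2=38  T3=25  T4=6
Turnaround (C−A): T1=15  T2=38  T3=25  T4=6
Waiting times: T1=6, T2=25, T3=15, T4=0
Average waiting = (6+25+15+0) / 4 = 46/4 = 11.50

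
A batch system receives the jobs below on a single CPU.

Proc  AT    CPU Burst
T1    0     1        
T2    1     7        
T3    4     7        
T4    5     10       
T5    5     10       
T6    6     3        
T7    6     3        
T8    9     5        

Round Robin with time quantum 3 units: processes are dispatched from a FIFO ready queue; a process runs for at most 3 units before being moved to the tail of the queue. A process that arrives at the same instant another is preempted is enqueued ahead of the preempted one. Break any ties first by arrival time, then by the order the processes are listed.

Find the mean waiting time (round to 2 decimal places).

19.25

Timeline: | T1 0-1 | T2 1-4 | T3 4-7 | T2 7-10 | T4 10-13 | T5 13-16 | T6 16-19 | T7 19-22 | T3 22-25 | T8 25-28 | T2 28-29 | T4 29-32 | T5 32-35 | T3 35-36 | T8 36-38 | T4 38-41 | T5 41-44 | T4 44-45 | T5 45-46 |
Completion: T1=1  T2=29  T3=36  T4=45  T5=46  T6=19  T7=22  T8=38
Turnaround (C−A): T1=1  T2=28  T3=32  T4=40  T5=41  T6=13  T7=16  T8=29
Waiting times: T1=0, T2=21, T3=25, T4=30, T5=31, T6=10, T7=13, T8=24
Average waiting = (0+21+25+30+31+10+13+24) / 8 = 154/8 = 19.25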